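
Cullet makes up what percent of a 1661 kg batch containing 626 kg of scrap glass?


Cullet ratio = (cullet mass / total batch mass) * 100
  Ratio = 626 / 1661 * 100 = 37.69%

37.69%


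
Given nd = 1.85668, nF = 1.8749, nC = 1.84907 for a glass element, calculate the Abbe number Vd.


Abbe number formula: Vd = (nd - 1) / (nF - nC)
  nd - 1 = 1.85668 - 1 = 0.85668
  nF - nC = 1.8749 - 1.84907 = 0.02583
  Vd = 0.85668 / 0.02583 = 33.17

33.17


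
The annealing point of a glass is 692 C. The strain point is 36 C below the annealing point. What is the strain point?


Strain point = annealing point - difference:
  T_strain = 692 - 36 = 656 C

656 C


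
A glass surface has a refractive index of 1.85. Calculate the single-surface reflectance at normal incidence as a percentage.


Fresnel reflectance at normal incidence:
  R = ((n - 1)/(n + 1))^2
  (n - 1)/(n + 1) = (1.85 - 1)/(1.85 + 1) = 0.298246
  R = 0.298246^2 = 0.0889507
  R(%) = 0.0889507 * 100 = 8.895%

8.895%


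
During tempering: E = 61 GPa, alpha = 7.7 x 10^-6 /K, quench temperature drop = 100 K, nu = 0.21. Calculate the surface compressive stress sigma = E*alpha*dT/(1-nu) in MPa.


Tempering stress: sigma = E * alpha * dT / (1 - nu)
  E (MPa) = 61 * 1000 = 61000
  Numerator = 61000 * (7.7 x 10^-6) * 100 = 46.97
  Denominator = 1 - 0.21 = 0.79
  sigma = 46.97 / 0.79 = 59.5 MPa

59.5 MPa


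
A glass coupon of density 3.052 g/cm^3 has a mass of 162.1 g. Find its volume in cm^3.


Rearrange rho = m / V:
  V = m / rho
  V = 162.1 / 3.052 = 53.113 cm^3

53.113 cm^3


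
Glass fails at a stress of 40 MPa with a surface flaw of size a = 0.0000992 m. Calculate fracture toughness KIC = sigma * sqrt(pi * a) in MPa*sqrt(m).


Fracture toughness: KIC = sigma * sqrt(pi * a)
  pi * a = pi * 0.0000992 = 0.000311646
  sqrt(pi * a) = 0.017653
  KIC = 40 * 0.017653 = 0.706 MPa*sqrt(m)

0.706 MPa*sqrt(m)


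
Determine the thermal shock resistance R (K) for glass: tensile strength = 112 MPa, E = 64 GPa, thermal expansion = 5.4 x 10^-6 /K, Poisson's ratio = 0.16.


Thermal shock resistance: R = sigma * (1 - nu) / (E * alpha)
  Numerator = 112 * (1 - 0.16) = 94.08
  Denominator = 64 * 1000 * (5.4 x 10^-6) = 0.3456
  R = 94.08 / 0.3456 = 272.2 K

272.2 K


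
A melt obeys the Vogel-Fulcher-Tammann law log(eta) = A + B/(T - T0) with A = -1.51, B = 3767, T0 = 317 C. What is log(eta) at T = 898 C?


VFT equation: log(eta) = A + B / (T - T0)
  T - T0 = 898 - 317 = 581
  B / (T - T0) = 3767 / 581 = 6.484
  log(eta) = -1.51 + 6.484 = 4.974

4.974


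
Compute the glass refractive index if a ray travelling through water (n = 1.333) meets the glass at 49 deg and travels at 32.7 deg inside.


Apply Snell's law: n1 * sin(theta1) = n2 * sin(theta2)
  n2 = n1 * sin(theta1) / sin(theta2)
  sin(49) = 0.75471
  sin(32.7) = 0.54024
  n2 = 1.333 * 0.75471 / 0.54024 = 1.8622

1.8622


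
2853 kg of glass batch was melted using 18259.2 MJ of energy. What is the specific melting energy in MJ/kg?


Rearrange E = m * s for s:
  s = E / m
  s = 18259.2 / 2853 = 6.4 MJ/kg

6.4 MJ/kg


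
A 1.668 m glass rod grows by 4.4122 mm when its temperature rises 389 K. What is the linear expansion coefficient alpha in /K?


Rearrange dL = alpha * L0 * dT for alpha:
  alpha = dL / (L0 * dT)
  alpha = (4.4122 / 1000) / (1.668 * 389) = 0.0000068 /K = 6.8 x 10^-6 /K

6.8 x 10^-6 /K


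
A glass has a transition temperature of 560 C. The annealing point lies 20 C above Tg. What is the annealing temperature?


The annealing temperature is Tg plus the offset:
  T_anneal = 560 + 20 = 580 C

580 C


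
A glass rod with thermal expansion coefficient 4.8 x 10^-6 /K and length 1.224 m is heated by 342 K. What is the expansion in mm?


Thermal expansion formula: dL = alpha * L0 * dT
  dL = (4.8 x 10^-6) * 1.224 * 342 = 0.00200932 m
Convert to mm: 0.00200932 * 1000 = 2.0093 mm

2.0093 mm


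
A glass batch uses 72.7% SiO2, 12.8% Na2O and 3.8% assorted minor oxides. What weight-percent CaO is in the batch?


Pieces sum to 100%:
  CaO = 100 - (SiO2 + Na2O + others)
  CaO = 100 - (72.7 + 12.8 + 3.8) = 10.7%

10.7%


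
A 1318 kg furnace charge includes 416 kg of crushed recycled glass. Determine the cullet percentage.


Cullet ratio = (cullet mass / total batch mass) * 100
  Ratio = 416 / 1318 * 100 = 31.56%

31.56%


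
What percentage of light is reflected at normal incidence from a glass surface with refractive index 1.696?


Fresnel reflectance at normal incidence:
  R = ((n - 1)/(n + 1))^2
  (n - 1)/(n + 1) = (1.696 - 1)/(1.696 + 1) = 0.25816
  R = 0.25816^2 = 0.0666466
  R(%) = 0.0666466 * 100 = 6.665%

6.665%


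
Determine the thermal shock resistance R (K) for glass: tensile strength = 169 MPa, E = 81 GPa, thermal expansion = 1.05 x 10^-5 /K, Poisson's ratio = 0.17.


Thermal shock resistance: R = sigma * (1 - nu) / (E * alpha)
  Numerator = 169 * (1 - 0.17) = 140.27
  Denominator = 81 * 1000 * (1.05 x 10^-5) = 0.8505
  R = 140.27 / 0.8505 = 164.9 K

164.9 K


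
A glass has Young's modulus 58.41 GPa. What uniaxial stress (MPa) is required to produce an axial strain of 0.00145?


Rearrange E = sigma / epsilon:
  sigma = E * epsilon
  E (MPa) = 58.41 * 1000 = 58410
  sigma = 58410 * 0.00145 = 84.69 MPa

84.69 MPa


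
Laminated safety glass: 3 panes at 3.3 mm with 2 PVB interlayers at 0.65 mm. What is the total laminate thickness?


Total thickness = glass contribution + PVB contribution
  Glass: 3 * 3.3 = 9.9 mm
  PVB: 2 * 0.65 = 1.3 mm
  Total = 9.9 + 1.3 = 11.2 mm

11.2 mm


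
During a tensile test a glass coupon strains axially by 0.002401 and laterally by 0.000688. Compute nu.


Poisson's ratio: nu = lateral strain / axial strain
  nu = 0.000688 / 0.002401 = 0.2865

0.2865


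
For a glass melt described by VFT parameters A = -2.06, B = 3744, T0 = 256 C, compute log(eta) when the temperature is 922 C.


VFT equation: log(eta) = A + B / (T - T0)
  T - T0 = 922 - 256 = 666
  B / (T - T0) = 3744 / 666 = 5.622
  log(eta) = -2.06 + 5.622 = 3.562

3.562


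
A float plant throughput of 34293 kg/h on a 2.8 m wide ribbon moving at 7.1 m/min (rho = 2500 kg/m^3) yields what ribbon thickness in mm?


Ribbon cross-section from mass balance:
  Volume rate = throughput / density = 34293 / 2500 = 13.7172 m^3/h
  thickness = volume rate / (speed * 60 * width), i.e.
  thickness = throughput / (60 * speed * width * density) * 1000
  thickness = 34293 / (60 * 7.1 * 2.8 * 2500) * 1000 = 11.5 mm

11.5 mm


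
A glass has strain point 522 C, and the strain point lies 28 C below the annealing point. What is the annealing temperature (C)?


T_anneal = T_strain + gap:
  T_anneal = 522 + 28 = 550 C

550 C


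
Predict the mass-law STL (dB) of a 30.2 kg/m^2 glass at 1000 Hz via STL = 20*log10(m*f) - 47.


Mass law: STL = 20 * log10(m * f) - 47
  m * f = 30.2 * 1000 = 30200
  log10(30200) = 4.48001
  STL = 20 * 4.48001 - 47 = 89.6002 - 47 = 42.6 dB

42.6 dB


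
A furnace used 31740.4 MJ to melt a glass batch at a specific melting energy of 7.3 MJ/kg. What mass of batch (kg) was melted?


Rearrange E = m * s for m:
  m = E / s
  m = 31740.4 / 7.3 = 4348.0 kg

4348.0 kg


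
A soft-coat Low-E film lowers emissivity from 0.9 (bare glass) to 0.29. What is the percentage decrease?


Percentage reduction = (1 - coated/uncoated) * 100
  Ratio = 0.29 / 0.9 = 0.3222
  Reduction = (1 - 0.3222) * 100 = 67.8%

67.8%


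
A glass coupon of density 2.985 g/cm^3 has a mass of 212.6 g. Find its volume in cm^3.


Rearrange rho = m / V:
  V = m / rho
  V = 212.6 / 2.985 = 71.223 cm^3

71.223 cm^3


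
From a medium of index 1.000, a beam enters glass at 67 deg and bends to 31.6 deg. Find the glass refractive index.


Apply Snell's law: n1 * sin(theta1) = n2 * sin(theta2)
  n2 = n1 * sin(theta1) / sin(theta2)
  sin(67) = 0.920505
  sin(31.6) = 0.523986
  n2 = 1.000 * 0.920505 / 0.523986 = 1.7567

1.7567


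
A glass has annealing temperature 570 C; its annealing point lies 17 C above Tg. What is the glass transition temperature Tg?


Rearrange T_anneal = Tg + offset for Tg:
  Tg = T_anneal - offset = 570 - 17 = 553 C

553 C


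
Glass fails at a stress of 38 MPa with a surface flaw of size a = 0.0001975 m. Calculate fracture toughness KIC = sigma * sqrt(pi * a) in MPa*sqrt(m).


Fracture toughness: KIC = sigma * sqrt(pi * a)
  pi * a = pi * 0.0001975 = 0.000620465
  sqrt(pi * a) = 0.024909
  KIC = 38 * 0.024909 = 0.947 MPa*sqrt(m)

0.947 MPa*sqrt(m)


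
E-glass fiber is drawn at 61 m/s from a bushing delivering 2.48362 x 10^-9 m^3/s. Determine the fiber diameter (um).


Cross-sectional area from continuity:
  A = Q / v = 2.48362 x 10^-9 / 61 = 4.071508 x 10^-11 m^2
Diameter from circular cross-section:
  d = sqrt(4A / pi) * 10^6 (m -> um)
  d = sqrt(4 * 4.071508 x 10^-11 / pi) * 10^6 = 7.2 um

7.2 um


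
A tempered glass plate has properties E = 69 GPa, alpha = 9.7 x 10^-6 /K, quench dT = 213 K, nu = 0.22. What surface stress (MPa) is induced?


Tempering stress: sigma = E * alpha * dT / (1 - nu)
  E (MPa) = 69 * 1000 = 69000
  Numerator = 69000 * (9.7 x 10^-6) * 213 = 142.5609
  Denominator = 1 - 0.22 = 0.78
  sigma = 142.5609 / 0.78 = 182.8 MPa

182.8 MPa


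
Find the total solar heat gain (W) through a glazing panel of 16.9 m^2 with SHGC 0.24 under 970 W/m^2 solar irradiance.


Solar heat gain: Q = Area * SHGC * Irradiance
  Q = 16.9 * 0.24 * 970 = 3934.3 W

3934.3 W


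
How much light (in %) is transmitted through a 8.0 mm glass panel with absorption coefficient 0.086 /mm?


Beer-Lambert law: T = exp(-alpha * thickness)
  exponent = -0.086 * 8.0 = -0.688
  T = exp(-0.688) = 0.5026
  Percentage = 0.5026 * 100 = 50.26%

50.26%


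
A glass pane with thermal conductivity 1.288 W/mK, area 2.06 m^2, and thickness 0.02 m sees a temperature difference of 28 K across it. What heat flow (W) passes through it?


Fourier's law: Q = k * A * dT / t
  Q = 1.288 * 2.06 * 28 / 0.02
  Q = 74.29184 / 0.02 = 3714.6 W

3714.6 W


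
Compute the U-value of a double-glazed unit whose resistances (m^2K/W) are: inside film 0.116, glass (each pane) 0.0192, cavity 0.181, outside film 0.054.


Total thermal resistance (series):
  R_total = R_in + R_glass + R_air + R_glass + R_out
  R_total = 0.116 + 0.0192 + 0.181 + 0.0192 + 0.054 = 0.3894 m^2K/W
U-value = 1 / R_total = 1 / 0.3894 = 2.568 W/m^2K

2.568 W/m^2K


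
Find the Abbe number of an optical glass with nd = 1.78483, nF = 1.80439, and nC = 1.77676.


Abbe number formula: Vd = (nd - 1) / (nF - nC)
  nd - 1 = 1.78483 - 1 = 0.78483
  nF - nC = 1.80439 - 1.77676 = 0.02763
  Vd = 0.78483 / 0.02763 = 28.4

28.4


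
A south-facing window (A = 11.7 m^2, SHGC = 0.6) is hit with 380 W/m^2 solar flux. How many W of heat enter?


Solar heat gain: Q = Area * SHGC * Irradiance
  Q = 11.7 * 0.6 * 380 = 2667.6 W

2667.6 W


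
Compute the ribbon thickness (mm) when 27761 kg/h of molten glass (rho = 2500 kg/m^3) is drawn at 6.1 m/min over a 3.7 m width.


Ribbon cross-section from mass balance:
  Volume rate = throughput / density = 27761 / 2500 = 11.1044 m^3/h
  thickness = volume rate / (speed * 60 * width), i.e.
  thickness = throughput / (60 * speed * width * density) * 1000
  thickness = 27761 / (60 * 6.1 * 3.7 * 2500) * 1000 = 8.2 mm

8.2 mm


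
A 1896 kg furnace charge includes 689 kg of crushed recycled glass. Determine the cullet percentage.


Cullet ratio = (cullet mass / total batch mass) * 100
  Ratio = 689 / 1896 * 100 = 36.34%

36.34%


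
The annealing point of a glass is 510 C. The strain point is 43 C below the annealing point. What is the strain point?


Strain point = annealing point - difference:
  T_strain = 510 - 43 = 467 C

467 C


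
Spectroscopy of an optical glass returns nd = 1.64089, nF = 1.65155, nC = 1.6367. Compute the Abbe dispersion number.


Abbe number formula: Vd = (nd - 1) / (nF - nC)
  nd - 1 = 1.64089 - 1 = 0.64089
  nF - nC = 1.65155 - 1.6367 = 0.01485
  Vd = 0.64089 / 0.01485 = 43.16

43.16


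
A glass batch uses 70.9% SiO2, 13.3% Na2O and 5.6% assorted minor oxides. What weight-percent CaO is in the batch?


Pieces sum to 100%:
  CaO = 100 - (SiO2 + Na2O + others)
  CaO = 100 - (70.9 + 13.3 + 5.6) = 10.2%

10.2%


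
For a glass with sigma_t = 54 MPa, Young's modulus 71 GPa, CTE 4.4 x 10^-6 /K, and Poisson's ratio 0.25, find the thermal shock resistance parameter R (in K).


Thermal shock resistance: R = sigma * (1 - nu) / (E * alpha)
  Numerator = 54 * (1 - 0.25) = 40.5
  Denominator = 71 * 1000 * (4.4 x 10^-6) = 0.3124
  R = 40.5 / 0.3124 = 129.6 K

129.6 K


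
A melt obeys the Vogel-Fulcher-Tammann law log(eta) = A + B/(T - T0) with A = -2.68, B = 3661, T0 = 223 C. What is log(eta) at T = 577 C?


VFT equation: log(eta) = A + B / (T - T0)
  T - T0 = 577 - 223 = 354
  B / (T - T0) = 3661 / 354 = 10.342
  log(eta) = -2.68 + 10.342 = 7.662

7.662


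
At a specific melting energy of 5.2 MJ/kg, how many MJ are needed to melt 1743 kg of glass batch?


Total energy = mass * specific energy
  E = 1743 * 5.2 = 9063.6 MJ

9063.6 MJ


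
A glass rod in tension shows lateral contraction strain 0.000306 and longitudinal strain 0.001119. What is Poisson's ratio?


Poisson's ratio: nu = lateral strain / axial strain
  nu = 0.000306 / 0.001119 = 0.2735

0.2735


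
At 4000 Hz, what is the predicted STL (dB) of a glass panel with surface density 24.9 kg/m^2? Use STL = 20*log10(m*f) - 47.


Mass law: STL = 20 * log10(m * f) - 47
  m * f = 24.9 * 4000 = 99600
  log10(99600) = 4.99826
  STL = 20 * 4.99826 - 47 = 99.9652 - 47 = 53.0 dB

53.0 dB


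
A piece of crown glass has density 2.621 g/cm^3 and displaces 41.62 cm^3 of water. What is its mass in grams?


Rearrange rho = m / V:
  m = rho * V
  m = 2.621 * 41.62 = 109.086 g

109.086 g


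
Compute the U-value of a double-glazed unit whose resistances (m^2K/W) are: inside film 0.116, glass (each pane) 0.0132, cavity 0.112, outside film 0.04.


Total thermal resistance (series):
  R_total = R_in + R_glass + R_air + R_glass + R_out
  R_total = 0.116 + 0.0132 + 0.112 + 0.0132 + 0.04 = 0.2944 m^2K/W
U-value = 1 / R_total = 1 / 0.2944 = 3.397 W/m^2K

3.397 W/m^2K


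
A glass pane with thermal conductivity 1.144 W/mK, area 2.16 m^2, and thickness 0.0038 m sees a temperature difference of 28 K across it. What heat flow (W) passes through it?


Fourier's law: Q = k * A * dT / t
  Q = 1.144 * 2.16 * 28 / 0.0038
  Q = 69.18912 / 0.0038 = 18207.7 W

18207.7 W


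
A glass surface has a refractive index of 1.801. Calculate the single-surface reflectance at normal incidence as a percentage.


Fresnel reflectance at normal incidence:
  R = ((n - 1)/(n + 1))^2
  (n - 1)/(n + 1) = (1.801 - 1)/(1.801 + 1) = 0.285969
  R = 0.285969^2 = 0.0817783
  R(%) = 0.0817783 * 100 = 8.178%

8.178%


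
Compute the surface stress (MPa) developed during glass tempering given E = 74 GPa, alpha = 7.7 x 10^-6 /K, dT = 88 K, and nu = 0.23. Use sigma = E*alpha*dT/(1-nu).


Tempering stress: sigma = E * alpha * dT / (1 - nu)
  E (MPa) = 74 * 1000 = 74000
  Numerator = 74000 * (7.7 x 10^-6) * 88 = 50.1424
  Denominator = 1 - 0.23 = 0.77
  sigma = 50.1424 / 0.77 = 65.1 MPa

65.1 MPa


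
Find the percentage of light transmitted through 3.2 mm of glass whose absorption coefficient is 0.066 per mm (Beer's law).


Beer-Lambert law: T = exp(-alpha * thickness)
  exponent = -0.066 * 3.2 = -0.2112
  T = exp(-0.2112) = 0.8096
  Percentage = 0.8096 * 100 = 80.96%

80.96%


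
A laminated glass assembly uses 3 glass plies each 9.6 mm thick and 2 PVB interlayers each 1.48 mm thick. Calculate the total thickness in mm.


Total thickness = glass contribution + PVB contribution
  Glass: 3 * 9.6 = 28.8 mm
  PVB: 2 * 1.48 = 2.96 mm
  Total = 28.8 + 2.96 = 31.76 mm

31.76 mm


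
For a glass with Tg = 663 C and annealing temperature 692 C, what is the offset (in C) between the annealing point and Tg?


Offset = T_anneal - Tg:
  offset = 692 - 663 = 29 C

29 C


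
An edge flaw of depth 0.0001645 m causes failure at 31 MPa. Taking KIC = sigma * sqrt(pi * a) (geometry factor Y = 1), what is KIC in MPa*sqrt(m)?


Fracture toughness: KIC = sigma * sqrt(pi * a)
  pi * a = pi * 0.0001645 = 0.000516792
  sqrt(pi * a) = 0.022733
  KIC = 31 * 0.022733 = 0.705 MPa*sqrt(m)

0.705 MPa*sqrt(m)


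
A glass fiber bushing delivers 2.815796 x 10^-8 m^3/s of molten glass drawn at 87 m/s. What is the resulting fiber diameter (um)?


Cross-sectional area from continuity:
  A = Q / v = 2.815796 x 10^-8 / 87 = 3.236547 x 10^-10 m^2
Diameter from circular cross-section:
  d = sqrt(4A / pi) * 10^6 (m -> um)
  d = sqrt(4 * 3.236547 x 10^-10 / pi) * 10^6 = 20.3 um

20.3 um


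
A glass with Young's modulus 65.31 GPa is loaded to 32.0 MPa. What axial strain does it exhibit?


Rearrange E = sigma / epsilon:
  epsilon = sigma / E
  E (MPa) = 65.31 * 1000 = 65310
  epsilon = 32.0 / 65310 = 0.00049

0.00049


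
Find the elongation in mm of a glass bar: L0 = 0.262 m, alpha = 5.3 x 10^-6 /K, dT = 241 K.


Thermal expansion formula: dL = alpha * L0 * dT
  dL = (5.3 x 10^-6) * 0.262 * 241 = 0.00033465 m
Convert to mm: 0.00033465 * 1000 = 0.3347 mm

0.3347 mm


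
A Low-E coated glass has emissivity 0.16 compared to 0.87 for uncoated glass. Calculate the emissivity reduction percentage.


Percentage reduction = (1 - coated/uncoated) * 100
  Ratio = 0.16 / 0.87 = 0.1839
  Reduction = (1 - 0.1839) * 100 = 81.6%

81.6%


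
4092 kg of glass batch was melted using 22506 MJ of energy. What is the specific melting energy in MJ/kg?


Rearrange E = m * s for s:
  s = E / m
  s = 22506 / 4092 = 5.5 MJ/kg

5.5 MJ/kg


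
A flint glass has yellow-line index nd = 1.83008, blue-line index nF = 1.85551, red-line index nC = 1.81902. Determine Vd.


Abbe number formula: Vd = (nd - 1) / (nF - nC)
  nd - 1 = 1.83008 - 1 = 0.83008
  nF - nC = 1.85551 - 1.81902 = 0.03649
  Vd = 0.83008 / 0.03649 = 22.75

22.75


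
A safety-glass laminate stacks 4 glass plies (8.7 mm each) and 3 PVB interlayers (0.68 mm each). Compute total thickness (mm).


Total thickness = glass contribution + PVB contribution
  Glass: 4 * 8.7 = 34.8 mm
  PVB: 3 * 0.68 = 2.04 mm
  Total = 34.8 + 2.04 = 36.84 mm

36.84 mm


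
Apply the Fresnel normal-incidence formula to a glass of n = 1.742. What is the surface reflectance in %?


Fresnel reflectance at normal incidence:
  R = ((n - 1)/(n + 1))^2
  (n - 1)/(n + 1) = (1.742 - 1)/(1.742 + 1) = 0.270605
  R = 0.270605^2 = 0.0732271
  R(%) = 0.0732271 * 100 = 7.323%

7.323%


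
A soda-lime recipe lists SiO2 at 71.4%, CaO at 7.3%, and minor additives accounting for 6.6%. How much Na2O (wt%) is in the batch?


Pieces sum to 100%:
  Na2O = 100 - (SiO2 + CaO + others)
  Na2O = 100 - (71.4 + 7.3 + 6.6) = 14.7%

14.7%


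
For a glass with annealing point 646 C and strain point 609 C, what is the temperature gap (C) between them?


Gap = T_anneal - T_strain:
  gap = 646 - 609 = 37 C

37 C


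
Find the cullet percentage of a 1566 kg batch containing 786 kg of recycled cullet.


Cullet ratio = (cullet mass / total batch mass) * 100
  Ratio = 786 / 1566 * 100 = 50.19%

50.19%


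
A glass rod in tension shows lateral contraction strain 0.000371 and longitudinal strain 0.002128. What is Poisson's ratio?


Poisson's ratio: nu = lateral strain / axial strain
  nu = 0.000371 / 0.002128 = 0.1743

0.1743


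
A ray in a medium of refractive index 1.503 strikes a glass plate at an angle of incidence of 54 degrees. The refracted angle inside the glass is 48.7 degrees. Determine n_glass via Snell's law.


Apply Snell's law: n1 * sin(theta1) = n2 * sin(theta2)
  n2 = n1 * sin(theta1) / sin(theta2)
  sin(54) = 0.809017
  sin(48.7) = 0.751264
  n2 = 1.503 * 0.809017 / 0.751264 = 1.6185

1.6185


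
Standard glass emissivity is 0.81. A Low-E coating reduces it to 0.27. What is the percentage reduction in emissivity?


Percentage reduction = (1 - coated/uncoated) * 100
  Ratio = 0.27 / 0.81 = 0.3333
  Reduction = (1 - 0.3333) * 100 = 66.7%

66.7%


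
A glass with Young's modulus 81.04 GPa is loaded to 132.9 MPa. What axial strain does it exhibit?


Rearrange E = sigma / epsilon:
  epsilon = sigma / E
  E (MPa) = 81.04 * 1000 = 81040
  epsilon = 132.9 / 81040 = 0.00164

0.00164


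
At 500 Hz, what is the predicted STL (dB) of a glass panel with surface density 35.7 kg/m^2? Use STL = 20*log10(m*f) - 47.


Mass law: STL = 20 * log10(m * f) - 47
  m * f = 35.7 * 500 = 17850
  log10(17850) = 4.25164
  STL = 20 * 4.25164 - 47 = 85.0328 - 47 = 38.0 dB

38.0 dB


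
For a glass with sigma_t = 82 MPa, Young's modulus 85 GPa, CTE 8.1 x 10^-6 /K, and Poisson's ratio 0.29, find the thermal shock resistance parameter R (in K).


Thermal shock resistance: R = sigma * (1 - nu) / (E * alpha)
  Numerator = 82 * (1 - 0.29) = 58.22
  Denominator = 85 * 1000 * (8.1 x 10^-6) = 0.6885
  R = 58.22 / 0.6885 = 84.6 K

84.6 K


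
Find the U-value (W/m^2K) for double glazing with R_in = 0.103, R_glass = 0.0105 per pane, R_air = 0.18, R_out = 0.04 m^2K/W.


Total thermal resistance (series):
  R_total = R_in + R_glass + R_air + R_glass + R_out
  R_total = 0.103 + 0.0105 + 0.18 + 0.0105 + 0.04 = 0.344 m^2K/W
U-value = 1 / R_total = 1 / 0.344 = 2.907 W/m^2K

2.907 W/m^2K


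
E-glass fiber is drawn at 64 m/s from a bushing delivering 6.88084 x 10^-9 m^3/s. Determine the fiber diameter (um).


Cross-sectional area from continuity:
  A = Q / v = 6.88084 x 10^-9 / 64 = 1.075131 x 10^-10 m^2
Diameter from circular cross-section:
  d = sqrt(4A / pi) * 10^6 (m -> um)
  d = sqrt(4 * 1.075131 x 10^-10 / pi) * 10^6 = 11.7 um

11.7 um


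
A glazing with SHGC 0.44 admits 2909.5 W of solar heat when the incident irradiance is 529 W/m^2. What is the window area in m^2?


Rearrange Q = Area * SHGC * Irradiance:
  Area = Q / (SHGC * Irradiance)
  Area = 2909.5 / (0.44 * 529) = 12.5 m^2

12.5 m^2


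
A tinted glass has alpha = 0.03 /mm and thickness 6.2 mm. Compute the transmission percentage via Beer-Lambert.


Beer-Lambert law: T = exp(-alpha * thickness)
  exponent = -0.03 * 6.2 = -0.186
  T = exp(-0.186) = 0.8303
  Percentage = 0.8303 * 100 = 83.03%

83.03%


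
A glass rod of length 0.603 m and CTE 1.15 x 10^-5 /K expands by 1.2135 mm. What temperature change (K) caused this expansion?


Rearrange dL = alpha * L0 * dT for dT:
  dT = dL / (alpha * L0)
  dL (m) = 1.2135 / 1000 = 0.0012135
  dT = 0.0012135 / ((1.15 x 10^-5) * 0.603) = 175.0 K

175.0 K


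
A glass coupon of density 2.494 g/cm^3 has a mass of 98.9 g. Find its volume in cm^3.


Rearrange rho = m / V:
  V = m / rho
  V = 98.9 / 2.494 = 39.655 cm^3

39.655 cm^3


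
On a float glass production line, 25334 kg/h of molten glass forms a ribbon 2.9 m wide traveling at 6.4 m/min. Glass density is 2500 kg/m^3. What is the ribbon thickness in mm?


Ribbon cross-section from mass balance:
  Volume rate = throughput / density = 25334 / 2500 = 10.1336 m^3/h
  thickness = volume rate / (speed * 60 * width), i.e.
  thickness = throughput / (60 * speed * width * density) * 1000
  thickness = 25334 / (60 * 6.4 * 2.9 * 2500) * 1000 = 9.1 mm

9.1 mm


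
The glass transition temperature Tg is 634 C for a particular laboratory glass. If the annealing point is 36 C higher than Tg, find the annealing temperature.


The annealing temperature is Tg plus the offset:
  T_anneal = 634 + 36 = 670 C

670 C


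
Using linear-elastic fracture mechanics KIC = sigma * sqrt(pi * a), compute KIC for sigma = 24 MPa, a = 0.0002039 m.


Fracture toughness: KIC = sigma * sqrt(pi * a)
  pi * a = pi * 0.0002039 = 0.000640571
  sqrt(pi * a) = 0.02531
  KIC = 24 * 0.02531 = 0.607 MPa*sqrt(m)

0.607 MPa*sqrt(m)


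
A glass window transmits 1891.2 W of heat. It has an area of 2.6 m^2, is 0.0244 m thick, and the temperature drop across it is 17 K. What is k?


Fourier's law rearranged: k = Q * t / (A * dT)
  Numerator = 1891.2 * 0.0244 = 46.14528
  Denominator = 2.6 * 17 = 44.2
  k = 46.14528 / 44.2 = 1.044 W/mK

1.044 W/mK


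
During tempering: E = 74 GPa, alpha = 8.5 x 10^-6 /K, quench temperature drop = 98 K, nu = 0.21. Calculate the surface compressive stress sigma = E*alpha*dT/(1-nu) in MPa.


Tempering stress: sigma = E * alpha * dT / (1 - nu)
  E (MPa) = 74 * 1000 = 74000
  Numerator = 74000 * (8.5 x 10^-6) * 98 = 61.642
  Denominator = 1 - 0.21 = 0.79
  sigma = 61.642 / 0.79 = 78.0 MPa

78.0 MPa


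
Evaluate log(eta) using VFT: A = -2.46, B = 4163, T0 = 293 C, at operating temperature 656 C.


VFT equation: log(eta) = A + B / (T - T0)
  T - T0 = 656 - 293 = 363
  B / (T - T0) = 4163 / 363 = 11.468
  log(eta) = -2.46 + 11.468 = 9.008

9.008


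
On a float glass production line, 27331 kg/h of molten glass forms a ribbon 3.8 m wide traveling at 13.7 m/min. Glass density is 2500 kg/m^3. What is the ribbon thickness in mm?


Ribbon cross-section from mass balance:
  Volume rate = throughput / density = 27331 / 2500 = 10.9324 m^3/h
  thickness = volume rate / (speed * 60 * width), i.e.
  thickness = throughput / (60 * speed * width * density) * 1000
  thickness = 27331 / (60 * 13.7 * 3.8 * 2500) * 1000 = 3.5 mm

3.5 mm


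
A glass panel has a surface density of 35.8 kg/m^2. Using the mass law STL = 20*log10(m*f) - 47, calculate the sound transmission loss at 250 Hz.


Mass law: STL = 20 * log10(m * f) - 47
  m * f = 35.8 * 250 = 8950
  log10(8950) = 3.95182
  STL = 20 * 3.95182 - 47 = 79.0364 - 47 = 32.0 dB

32.0 dB


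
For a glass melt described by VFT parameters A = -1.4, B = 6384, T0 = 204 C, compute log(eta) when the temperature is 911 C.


VFT equation: log(eta) = A + B / (T - T0)
  T - T0 = 911 - 204 = 707
  B / (T - T0) = 6384 / 707 = 9.03
  log(eta) = -1.4 + 9.03 = 7.63

7.63


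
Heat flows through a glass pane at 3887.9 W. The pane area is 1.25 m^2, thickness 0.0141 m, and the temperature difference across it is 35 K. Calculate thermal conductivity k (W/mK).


Fourier's law rearranged: k = Q * t / (A * dT)
  Numerator = 3887.9 * 0.0141 = 54.81939
  Denominator = 1.25 * 35 = 43.75
  k = 54.81939 / 43.75 = 1.253 W/mK

1.253 W/mK


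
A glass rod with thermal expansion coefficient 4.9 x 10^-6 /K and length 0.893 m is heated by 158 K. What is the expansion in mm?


Thermal expansion formula: dL = alpha * L0 * dT
  dL = (4.9 x 10^-6) * 0.893 * 158 = 0.00069136 m
Convert to mm: 0.00069136 * 1000 = 0.6914 mm

0.6914 mm


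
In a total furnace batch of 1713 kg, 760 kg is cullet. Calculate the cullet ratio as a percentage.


Cullet ratio = (cullet mass / total batch mass) * 100
  Ratio = 760 / 1713 * 100 = 44.37%

44.37%


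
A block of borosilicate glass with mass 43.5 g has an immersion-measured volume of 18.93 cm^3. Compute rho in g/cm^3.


Use the definition of density:
  rho = mass / volume
  rho = 43.5 / 18.93 = 2.298 g/cm^3

2.298 g/cm^3


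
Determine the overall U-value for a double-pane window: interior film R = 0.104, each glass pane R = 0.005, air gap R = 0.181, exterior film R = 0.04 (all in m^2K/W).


Total thermal resistance (series):
  R_total = R_in + R_glass + R_air + R_glass + R_out
  R_total = 0.104 + 0.005 + 0.181 + 0.005 + 0.04 = 0.335 m^2K/W
U-value = 1 / R_total = 1 / 0.335 = 2.985 W/m^2K

2.985 W/m^2K


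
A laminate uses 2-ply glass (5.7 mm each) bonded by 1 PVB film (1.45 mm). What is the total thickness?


Total thickness = glass contribution + PVB contribution
  Glass: 2 * 5.7 = 11.4 mm
  PVB: 1 * 1.45 = 1.45 mm
  Total = 11.4 + 1.45 = 12.85 mm

12.85 mm


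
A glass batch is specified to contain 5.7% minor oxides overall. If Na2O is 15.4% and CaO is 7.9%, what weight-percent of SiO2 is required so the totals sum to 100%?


Known pieces sum to 100%:
  SiO2 = 100 - (others + Na2O + CaO)
  SiO2 = 100 - (5.7 + 15.4 + 7.9) = 71.0%

71.0%


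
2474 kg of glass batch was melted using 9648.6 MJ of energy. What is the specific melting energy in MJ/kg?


Rearrange E = m * s for s:
  s = E / m
  s = 9648.6 / 2474 = 3.9 MJ/kg

3.9 MJ/kg


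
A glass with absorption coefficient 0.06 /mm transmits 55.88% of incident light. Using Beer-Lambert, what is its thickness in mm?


Rearrange T = exp(-alpha * thickness):
  thickness = -ln(T) / alpha
  T = 55.88/100 = 0.5588
  ln(T) = -0.58196
  -ln(T) = 0.58196
  thickness = 0.58196 / 0.06 = 9.7 mm

9.7 mm


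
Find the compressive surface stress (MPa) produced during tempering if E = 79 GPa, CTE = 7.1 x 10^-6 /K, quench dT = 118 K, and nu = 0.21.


Tempering stress: sigma = E * alpha * dT / (1 - nu)
  E (MPa) = 79 * 1000 = 79000
  Numerator = 79000 * (7.1 x 10^-6) * 118 = 66.1862
  Denominator = 1 - 0.21 = 0.79
  sigma = 66.1862 / 0.79 = 83.8 MPa

83.8 MPa


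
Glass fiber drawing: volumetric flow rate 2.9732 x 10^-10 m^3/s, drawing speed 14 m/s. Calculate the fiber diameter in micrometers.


Cross-sectional area from continuity:
  A = Q / v = 2.9732 x 10^-10 / 14 = 2.123714 x 10^-11 m^2
Diameter from circular cross-section:
  d = sqrt(4A / pi) * 10^6 (m -> um)
  d = sqrt(4 * 2.123714 x 10^-11 / pi) * 10^6 = 5.2 um

5.2 um


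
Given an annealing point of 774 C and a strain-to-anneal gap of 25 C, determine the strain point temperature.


Strain point = annealing point - difference:
  T_strain = 774 - 25 = 749 C

749 C


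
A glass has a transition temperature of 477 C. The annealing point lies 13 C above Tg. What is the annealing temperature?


The annealing temperature is Tg plus the offset:
  T_anneal = 477 + 13 = 490 C

490 C


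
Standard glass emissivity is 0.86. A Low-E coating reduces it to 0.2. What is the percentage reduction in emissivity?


Percentage reduction = (1 - coated/uncoated) * 100
  Ratio = 0.2 / 0.86 = 0.2326
  Reduction = (1 - 0.2326) * 100 = 76.7%

76.7%


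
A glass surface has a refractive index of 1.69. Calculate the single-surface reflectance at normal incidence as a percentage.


Fresnel reflectance at normal incidence:
  R = ((n - 1)/(n + 1))^2
  (n - 1)/(n + 1) = (1.69 - 1)/(1.69 + 1) = 0.256506
  R = 0.256506^2 = 0.0657953
  R(%) = 0.0657953 * 100 = 6.58%

6.58%


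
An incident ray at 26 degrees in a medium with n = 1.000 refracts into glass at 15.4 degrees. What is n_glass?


Apply Snell's law: n1 * sin(theta1) = n2 * sin(theta2)
  n2 = n1 * sin(theta1) / sin(theta2)
  sin(26) = 0.438371
  sin(15.4) = 0.265556
  n2 = 1.000 * 0.438371 / 0.265556 = 1.6508

1.6508


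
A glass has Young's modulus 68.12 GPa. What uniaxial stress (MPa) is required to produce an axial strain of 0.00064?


Rearrange E = sigma / epsilon:
  sigma = E * epsilon
  E (MPa) = 68.12 * 1000 = 68120
  sigma = 68120 * 0.00064 = 43.6 MPa

43.6 MPa


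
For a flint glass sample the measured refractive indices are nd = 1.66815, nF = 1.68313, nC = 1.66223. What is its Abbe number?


Abbe number formula: Vd = (nd - 1) / (nF - nC)
  nd - 1 = 1.66815 - 1 = 0.66815
  nF - nC = 1.68313 - 1.66223 = 0.0209
  Vd = 0.66815 / 0.0209 = 31.97

31.97


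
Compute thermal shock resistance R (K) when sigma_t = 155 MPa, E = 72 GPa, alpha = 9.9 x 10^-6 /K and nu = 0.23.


Thermal shock resistance: R = sigma * (1 - nu) / (E * alpha)
  Numerator = 155 * (1 - 0.23) = 119.35
  Denominator = 72 * 1000 * (9.9 x 10^-6) = 0.7128
  R = 119.35 / 0.7128 = 167.4 K

167.4 K


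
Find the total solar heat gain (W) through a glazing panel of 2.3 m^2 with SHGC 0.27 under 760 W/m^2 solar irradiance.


Solar heat gain: Q = Area * SHGC * Irradiance
  Q = 2.3 * 0.27 * 760 = 472 W

472 W


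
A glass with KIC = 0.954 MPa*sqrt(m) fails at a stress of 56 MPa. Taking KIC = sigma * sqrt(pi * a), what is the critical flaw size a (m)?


Rearrange KIC = sigma * sqrt(pi * a):
  sqrt(pi * a) = KIC / sigma
  sqrt(pi * a) = 0.954 / 56 = 0.017036
  a = (KIC / sigma)^2 / pi
  a = 0.017036^2 / pi = 0.0000924 m

0.0000924 m


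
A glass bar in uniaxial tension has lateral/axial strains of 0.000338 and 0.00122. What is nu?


Poisson's ratio: nu = lateral strain / axial strain
  nu = 0.000338 / 0.00122 = 0.277

0.277


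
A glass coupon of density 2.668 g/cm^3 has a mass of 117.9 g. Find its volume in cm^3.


Rearrange rho = m / V:
  V = m / rho
  V = 117.9 / 2.668 = 44.19 cm^3

44.19 cm^3


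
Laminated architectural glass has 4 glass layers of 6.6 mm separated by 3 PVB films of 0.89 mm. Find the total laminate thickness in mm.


Total thickness = glass contribution + PVB contribution
  Glass: 4 * 6.6 = 26.4 mm
  PVB: 3 * 0.89 = 2.67 mm
  Total = 26.4 + 2.67 = 29.07 mm

29.07 mm


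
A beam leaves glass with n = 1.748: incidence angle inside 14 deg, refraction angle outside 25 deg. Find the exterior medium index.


Apply Snell's law: n1 * sin(theta1) = n2 * sin(theta2)
  n2 = n1 * sin(theta1) / sin(theta2)
  sin(14) = 0.241922
  sin(25) = 0.422618
  n2 = 1.748 * 0.241922 / 0.422618 = 1.0006

1.0006


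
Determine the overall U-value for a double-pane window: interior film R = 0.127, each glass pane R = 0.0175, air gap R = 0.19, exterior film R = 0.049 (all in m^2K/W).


Total thermal resistance (series):
  R_total = R_in + R_glass + R_air + R_glass + R_out
  R_total = 0.127 + 0.0175 + 0.19 + 0.0175 + 0.049 = 0.401 m^2K/W
U-value = 1 / R_total = 1 / 0.401 = 2.494 W/m^2K

2.494 W/m^2K


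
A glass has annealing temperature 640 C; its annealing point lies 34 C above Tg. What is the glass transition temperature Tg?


Rearrange T_anneal = Tg + offset for Tg:
  Tg = T_anneal - offset = 640 - 34 = 606 C

606 C


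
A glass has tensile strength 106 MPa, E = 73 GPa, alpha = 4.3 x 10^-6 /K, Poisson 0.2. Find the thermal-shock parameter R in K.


Thermal shock resistance: R = sigma * (1 - nu) / (E * alpha)
  Numerator = 106 * (1 - 0.2) = 84.8
  Denominator = 73 * 1000 * (4.3 x 10^-6) = 0.3139
  R = 84.8 / 0.3139 = 270.1 K

270.1 K


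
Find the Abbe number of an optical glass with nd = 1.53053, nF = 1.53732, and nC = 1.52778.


Abbe number formula: Vd = (nd - 1) / (nF - nC)
  nd - 1 = 1.53053 - 1 = 0.53053
  nF - nC = 1.53732 - 1.52778 = 0.00954
  Vd = 0.53053 / 0.00954 = 55.61

55.61


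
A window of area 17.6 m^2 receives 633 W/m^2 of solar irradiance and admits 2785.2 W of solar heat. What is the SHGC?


Rearrange Q = Area * SHGC * Irradiance:
  SHGC = Q / (Area * Irradiance)
  SHGC = 2785.2 / (17.6 * 633) = 0.25

0.25


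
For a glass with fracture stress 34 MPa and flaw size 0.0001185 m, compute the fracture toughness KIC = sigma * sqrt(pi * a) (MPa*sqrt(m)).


Fracture toughness: KIC = sigma * sqrt(pi * a)
  pi * a = pi * 0.0001185 = 0.000372279
  sqrt(pi * a) = 0.019295
  KIC = 34 * 0.019295 = 0.656 MPa*sqrt(m)

0.656 MPa*sqrt(m)


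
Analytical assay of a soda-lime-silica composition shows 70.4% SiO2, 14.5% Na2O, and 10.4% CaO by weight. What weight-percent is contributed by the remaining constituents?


Sum the three major oxides:
  SiO2 + Na2O + CaO = 70.4 + 14.5 + 10.4 = 95.3%
Subtract from 100%:
  Others = 100 - 95.3 = 4.7%

4.7%


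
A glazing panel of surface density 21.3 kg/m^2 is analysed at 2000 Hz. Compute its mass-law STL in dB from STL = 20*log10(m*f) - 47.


Mass law: STL = 20 * log10(m * f) - 47
  m * f = 21.3 * 2000 = 42600
  log10(42600) = 4.62941
  STL = 20 * 4.62941 - 47 = 92.5882 - 47 = 45.6 dB

45.6 dB


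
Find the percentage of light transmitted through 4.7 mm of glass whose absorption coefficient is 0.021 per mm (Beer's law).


Beer-Lambert law: T = exp(-alpha * thickness)
  exponent = -0.021 * 4.7 = -0.0987
  T = exp(-0.0987) = 0.906
  Percentage = 0.906 * 100 = 90.6%

90.6%


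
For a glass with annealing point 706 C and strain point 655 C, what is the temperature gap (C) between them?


Gap = T_anneal - T_strain:
  gap = 706 - 655 = 51 C

51 C


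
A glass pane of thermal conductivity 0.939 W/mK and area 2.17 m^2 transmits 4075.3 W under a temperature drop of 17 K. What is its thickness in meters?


Fourier's law: t = k * A * dT / Q
  t = 0.939 * 2.17 * 17 / 4075.3
  t = 34.63971 / 4075.3 = 0.0085 m

0.0085 m


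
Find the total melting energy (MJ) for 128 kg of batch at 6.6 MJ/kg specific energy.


Total energy = mass * specific energy
  E = 128 * 6.6 = 844.8 MJ

844.8 MJ


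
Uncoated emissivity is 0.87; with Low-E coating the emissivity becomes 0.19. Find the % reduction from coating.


Percentage reduction = (1 - coated/uncoated) * 100
  Ratio = 0.19 / 0.87 = 0.2184
  Reduction = (1 - 0.2184) * 100 = 78.2%

78.2%


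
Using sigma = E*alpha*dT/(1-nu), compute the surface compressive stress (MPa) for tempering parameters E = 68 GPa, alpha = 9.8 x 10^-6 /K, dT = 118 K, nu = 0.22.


Tempering stress: sigma = E * alpha * dT / (1 - nu)
  E (MPa) = 68 * 1000 = 68000
  Numerator = 68000 * (9.8 x 10^-6) * 118 = 78.6352
  Denominator = 1 - 0.22 = 0.78
  sigma = 78.6352 / 0.78 = 100.8 MPa

100.8 MPa


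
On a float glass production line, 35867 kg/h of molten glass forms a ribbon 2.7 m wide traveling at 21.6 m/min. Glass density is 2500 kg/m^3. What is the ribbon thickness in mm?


Ribbon cross-section from mass balance:
  Volume rate = throughput / density = 35867 / 2500 = 14.3468 m^3/h
  thickness = volume rate / (speed * 60 * width), i.e.
  thickness = throughput / (60 * speed * width * density) * 1000
  thickness = 35867 / (60 * 21.6 * 2.7 * 2500) * 1000 = 4.1 mm

4.1 mm


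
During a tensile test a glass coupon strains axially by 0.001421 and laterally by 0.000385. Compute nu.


Poisson's ratio: nu = lateral strain / axial strain
  nu = 0.000385 / 0.001421 = 0.2709

0.2709


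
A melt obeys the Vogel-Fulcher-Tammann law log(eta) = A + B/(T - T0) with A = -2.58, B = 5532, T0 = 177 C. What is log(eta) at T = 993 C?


VFT equation: log(eta) = A + B / (T - T0)
  T - T0 = 993 - 177 = 816
  B / (T - T0) = 5532 / 816 = 6.779
  log(eta) = -2.58 + 6.779 = 4.199

4.199


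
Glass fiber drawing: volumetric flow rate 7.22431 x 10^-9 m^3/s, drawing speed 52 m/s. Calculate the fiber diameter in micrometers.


Cross-sectional area from continuity:
  A = Q / v = 7.22431 x 10^-9 / 52 = 1.38929 x 10^-10 m^2
Diameter from circular cross-section:
  d = sqrt(4A / pi) * 10^6 (m -> um)
  d = sqrt(4 * 1.38929 x 10^-10 / pi) * 10^6 = 13.3 um

13.3 um


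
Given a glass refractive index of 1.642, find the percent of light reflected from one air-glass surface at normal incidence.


Fresnel reflectance at normal incidence:
  R = ((n - 1)/(n + 1))^2
  (n - 1)/(n + 1) = (1.642 - 1)/(1.642 + 1) = 0.242998
  R = 0.242998^2 = 0.059048
  R(%) = 0.059048 * 100 = 5.905%

5.905%


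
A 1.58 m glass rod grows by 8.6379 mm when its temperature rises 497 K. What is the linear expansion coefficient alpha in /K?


Rearrange dL = alpha * L0 * dT for alpha:
  alpha = dL / (L0 * dT)
  alpha = (8.6379 / 1000) / (1.58 * 497) = 0.000011 /K = 1.1 x 10^-5 /K

1.1 x 10^-5 /K


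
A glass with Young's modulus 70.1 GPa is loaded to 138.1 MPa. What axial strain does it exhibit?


Rearrange E = sigma / epsilon:
  epsilon = sigma / E
  E (MPa) = 70.1 * 1000 = 70100
  epsilon = 138.1 / 70100 = 0.00197

0.00197


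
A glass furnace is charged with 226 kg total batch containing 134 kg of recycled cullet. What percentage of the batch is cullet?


Cullet ratio = (cullet mass / total batch mass) * 100
  Ratio = 134 / 226 * 100 = 59.29%

59.29%


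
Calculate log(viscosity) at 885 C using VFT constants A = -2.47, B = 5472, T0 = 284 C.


VFT equation: log(eta) = A + B / (T - T0)
  T - T0 = 885 - 284 = 601
  B / (T - T0) = 5472 / 601 = 9.105
  log(eta) = -2.47 + 9.105 = 6.635

6.635


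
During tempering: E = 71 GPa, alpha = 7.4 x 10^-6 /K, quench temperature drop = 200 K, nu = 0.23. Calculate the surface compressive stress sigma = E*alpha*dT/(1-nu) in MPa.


Tempering stress: sigma = E * alpha * dT / (1 - nu)
  E (MPa) = 71 * 1000 = 71000
  Numerator = 71000 * (7.4 x 10^-6) * 200 = 105.08
  Denominator = 1 - 0.23 = 0.77
  sigma = 105.08 / 0.77 = 136.5 MPa

136.5 MPa
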